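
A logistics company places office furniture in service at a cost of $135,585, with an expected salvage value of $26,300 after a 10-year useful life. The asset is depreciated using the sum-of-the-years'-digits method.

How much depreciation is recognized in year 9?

$3,974

Depreciable base = $135,585 − $26,300 = $109,285.
Sum of the years' digits = 10+9+8+7+6+5+4+3+2+1 = 55.
Year 1: $109,285 × 10/55 = $19,870. Book value $115,715.
Year 2: $109,285 × 9/55 = $17,883. Book value $97,832.
Year 3: $109,285 × 8/55 = $15,896. Book value $81,936.
Year 4: $109,285 × 7/55 = $13,909. Book value $68,027.
Year 5: $109,285 × 6/55 = $11,922. Book value $56,105.
Year 6: $109,285 × 5/55 = $9,935. Book value $46,170.
Year 7: $109,285 × 4/55 = $7,948. Book value $38,222.
Year 8: $109,285 × 3/55 = $5,961. Book value $32,261.
Year 9: $109,285 × 2/55 = $3,974. Book value $28,287.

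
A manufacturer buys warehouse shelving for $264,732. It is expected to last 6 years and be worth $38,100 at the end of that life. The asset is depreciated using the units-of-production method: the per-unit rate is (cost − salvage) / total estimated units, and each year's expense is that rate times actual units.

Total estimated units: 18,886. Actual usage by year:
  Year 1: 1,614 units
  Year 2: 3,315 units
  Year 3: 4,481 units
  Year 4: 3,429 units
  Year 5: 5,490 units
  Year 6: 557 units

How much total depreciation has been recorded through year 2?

$59,148

Depreciable base = $264,732 − $38,100 = $226,632.
Rate = $226,632 / 18,886 units = $12 per unit.
Year 1: 1,614 × $12 = $19,368. Book value $245,364.
Year 2: 3,315 × $12 = $39,780. Book value $205,584.
Accumulated through year 2 = $264,732 − $205,584 = $59,148.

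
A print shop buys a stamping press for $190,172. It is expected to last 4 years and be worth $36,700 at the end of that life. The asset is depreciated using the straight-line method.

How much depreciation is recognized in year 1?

$38,368

Depreciable base = $190,172 − $36,700 = $153,472.
Annual expense = $153,472 / 4 = $38,368.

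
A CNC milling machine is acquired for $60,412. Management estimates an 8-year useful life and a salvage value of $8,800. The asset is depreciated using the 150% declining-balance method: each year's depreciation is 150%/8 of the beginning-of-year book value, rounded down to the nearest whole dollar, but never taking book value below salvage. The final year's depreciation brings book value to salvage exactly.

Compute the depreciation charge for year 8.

$5,324

Depreciable base = $60,412 − $8,800 = $51,612.
Year 1: ⌊$60,412 × 150%/8⌋ = $11,327. Book value $49,085.
Year 2: ⌊$49,085 × 150%/8⌋ = $9,203. Book value $39,882.
Year 3: ⌊$39,882 × 150%/8⌋ = $7,477. Book value $32,405.
Year 4: ⌊$32,405 × 150%/8⌋ = $6,075. Book value $26,330.
Year 5: ⌊$26,330 × 150%/8⌋ = $4,936. Book value $21,394.
Year 6: ⌊$21,394 × 150%/8⌋ = $4,011. Book value $17,383.
Year 7: ⌊$17,383 × 150%/8⌋ = $3,259. Book value $14,124.
Year 8 (final): $14,124 − $8,800 = $5,324. Book value $8,800.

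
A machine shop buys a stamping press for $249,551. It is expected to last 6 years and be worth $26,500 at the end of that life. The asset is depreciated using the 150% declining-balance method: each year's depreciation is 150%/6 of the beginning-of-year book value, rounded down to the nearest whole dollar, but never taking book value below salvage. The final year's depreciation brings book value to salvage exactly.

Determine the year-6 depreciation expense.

Depreciable base = $249,551 − $26,500 = $223,051.
Year 1: ⌊$249,551 × 150%/6⌋ = $62,387. Book value $187,164.
Year 2: ⌊$187,164 × 150%/6⌋ = $46,791. Book value $140,373.
Year 3: ⌊$140,373 × 150%/6⌋ = $35,093. Book value $105,280.
Year 4: ⌊$105,280 × 150%/6⌋ = $26,320. Book value $78,960.
Year 5: ⌊$78,960 × 150%/6⌋ = $19,740. Book value $59,220.
Year 6 (final): $59,220 − $26,500 = $32,720. Book value $26,500.

$32,720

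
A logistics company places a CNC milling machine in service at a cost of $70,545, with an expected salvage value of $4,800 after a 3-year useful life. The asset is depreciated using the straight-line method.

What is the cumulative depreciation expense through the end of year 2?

$43,830

Depreciable base = $70,545 − $4,800 = $65,745.
Annual expense = $65,745 / 3 = $21,915.
End of year 1: book value $48,630.
End of year 2: book value $26,715.
Accumulated through year 2 = $70,545 − $26,715 = $43,830.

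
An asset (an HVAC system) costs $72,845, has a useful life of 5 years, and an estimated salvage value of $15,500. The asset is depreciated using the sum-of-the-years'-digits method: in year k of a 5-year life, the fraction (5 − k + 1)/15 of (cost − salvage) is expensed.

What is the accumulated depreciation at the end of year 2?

Depreciable base = $72,845 − $15,500 = $57,345.
Sum of the years' digits = 5+4+3+2+1 = 15.
Year 1: $57,345 × 5/15 = $19,115. Book value $53,730.
Year 2: $57,345 × 4/15 = $15,292. Book value $38,438.
Accumulated through year 2 = $72,845 − $38,438 = $34,407.

$34,407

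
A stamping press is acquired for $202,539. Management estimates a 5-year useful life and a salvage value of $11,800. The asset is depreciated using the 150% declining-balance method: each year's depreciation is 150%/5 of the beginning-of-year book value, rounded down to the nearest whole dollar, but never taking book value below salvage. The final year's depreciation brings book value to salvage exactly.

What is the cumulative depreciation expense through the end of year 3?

$133,067

Depreciable base = $202,539 − $11,800 = $190,739.
Year 1: ⌊$202,539 × 150%/5⌋ = $60,761. Book value $141,778.
Year 2: ⌊$141,778 × 150%/5⌋ = $42,533. Book value $99,245.
Year 3: ⌊$99,245 × 150%/5⌋ = $29,773. Book value $69,472.
Accumulated through year 3 = $202,539 − $69,472 = $133,067.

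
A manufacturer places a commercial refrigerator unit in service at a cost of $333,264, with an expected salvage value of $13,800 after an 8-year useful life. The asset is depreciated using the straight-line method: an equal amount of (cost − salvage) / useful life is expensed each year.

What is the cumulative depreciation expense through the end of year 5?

Depreciable base = $333,264 − $13,800 = $319,464.
Annual expense = $319,464 / 8 = $39,933.
End of year 1: book value $293,331.
End of year 2: book value $253,398.
End of year 3: book value $213,465.
End of year 4: book value $173,532.
End of year 5: book value $133,599.
Accumulated through year 5 = $333,264 − $133,599 = $199,665.

$199,665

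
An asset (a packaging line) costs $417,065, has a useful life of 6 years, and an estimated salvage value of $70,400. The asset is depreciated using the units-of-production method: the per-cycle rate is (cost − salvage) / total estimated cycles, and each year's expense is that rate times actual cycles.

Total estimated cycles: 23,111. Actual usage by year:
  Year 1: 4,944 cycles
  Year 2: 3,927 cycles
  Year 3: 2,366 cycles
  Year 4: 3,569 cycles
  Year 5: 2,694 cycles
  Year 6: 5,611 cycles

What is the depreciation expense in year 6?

Depreciable base = $417,065 − $70,400 = $346,665.
Rate = $346,665 / 23,111 cycles = $15 per cycle.
Year 1: 4,944 × $15 = $74,160. Book value $342,905.
Year 2: 3,927 × $15 = $58,905. Book value $284,000.
Year 3: 2,366 × $15 = $35,490. Book value $248,510.
Year 4: 3,569 × $15 = $53,535. Book value $194,975.
Year 5: 2,694 × $15 = $40,410. Book value $154,565.
Year 6: 5,611 × $15 = $84,165. Book value $70,400.

$84,165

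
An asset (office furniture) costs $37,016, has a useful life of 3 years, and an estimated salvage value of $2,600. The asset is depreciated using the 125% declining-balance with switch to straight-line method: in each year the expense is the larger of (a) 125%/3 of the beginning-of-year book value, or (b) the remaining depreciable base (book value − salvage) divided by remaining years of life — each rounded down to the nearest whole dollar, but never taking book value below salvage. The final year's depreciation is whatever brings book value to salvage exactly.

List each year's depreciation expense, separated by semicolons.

$15,423; $9,496; $9,497

Depreciable base = $37,016 − $2,600 = $34,416.
Year 1: DB = ⌊$37,016 × 125%/3⌋ = $15,423; SL = ⌊$34,416/3⌋ = $11,472 → take DB $15,423. Book value $21,593.
Year 2: DB = ⌊$21,593 × 125%/3⌋ = $8,997; SL = ⌊$18,993/2⌋ = $9,496 → take SL $9,496. Book value $12,097.
Year 3 (final): $12,097 − $2,600 = $9,497. Book value $2,600.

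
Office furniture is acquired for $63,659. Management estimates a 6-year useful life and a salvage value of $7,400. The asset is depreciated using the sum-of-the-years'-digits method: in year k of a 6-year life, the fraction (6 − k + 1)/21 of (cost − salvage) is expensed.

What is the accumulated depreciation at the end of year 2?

Depreciable base = $63,659 − $7,400 = $56,259.
Sum of the years' digits = 6+5+4+3+2+1 = 21.
Year 1: $56,259 × 6/21 = $16,074. Book value $47,585.
Year 2: $56,259 × 5/21 = $13,395. Book value $34,190.
Accumulated through year 2 = $63,659 − $34,190 = $29,469.

$29,469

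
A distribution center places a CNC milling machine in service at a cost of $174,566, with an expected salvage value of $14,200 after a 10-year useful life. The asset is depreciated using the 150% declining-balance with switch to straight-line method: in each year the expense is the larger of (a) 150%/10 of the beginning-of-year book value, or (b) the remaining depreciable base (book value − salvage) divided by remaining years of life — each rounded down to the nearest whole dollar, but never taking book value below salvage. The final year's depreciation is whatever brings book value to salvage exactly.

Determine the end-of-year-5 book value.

$77,458

Depreciable base = $174,566 − $14,200 = $160,366.
Year 1: DB = ⌊$174,566 × 150%/10⌋ = $26,184; SL = ⌊$160,366/10⌋ = $16,036 → take DB $26,184. Book value $148,382.
Year 2: DB = ⌊$148,382 × 150%/10⌋ = $22,257; SL = ⌊$134,182/9⌋ = $14,909 → take DB $22,257. Book value $126,125.
Year 3: DB = ⌊$126,125 × 150%/10⌋ = $18,918; SL = ⌊$111,925/8⌋ = $13,990 → take DB $18,918. Book value $107,207.
Year 4: DB = ⌊$107,207 × 150%/10⌋ = $16,081; SL = ⌊$93,007/7⌋ = $13,286 → take DB $16,081. Book value $91,126.
Year 5: DB = ⌊$91,126 × 150%/10⌋ = $13,668; SL = ⌊$76,926/6⌋ = $12,821 → take DB $13,668. Book value $77,458.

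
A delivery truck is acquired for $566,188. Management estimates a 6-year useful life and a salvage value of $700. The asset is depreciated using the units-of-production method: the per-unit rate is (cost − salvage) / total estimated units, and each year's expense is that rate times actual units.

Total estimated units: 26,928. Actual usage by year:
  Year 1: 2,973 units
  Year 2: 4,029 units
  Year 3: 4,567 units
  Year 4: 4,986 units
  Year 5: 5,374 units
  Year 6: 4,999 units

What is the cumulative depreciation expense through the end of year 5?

Depreciable base = $566,188 − $700 = $565,488.
Rate = $565,488 / 26,928 units = $21 per unit.
Year 1: 2,973 × $21 = $62,433. Book value $503,755.
Year 2: 4,029 × $21 = $84,609. Book value $419,146.
Year 3: 4,567 × $21 = $95,907. Book value $323,239.
Year 4: 4,986 × $21 = $104,706. Book value $218,533.
Year 5: 5,374 × $21 = $112,854. Book value $105,679.
Accumulated through year 5 = $566,188 − $105,679 = $460,509.

$460,509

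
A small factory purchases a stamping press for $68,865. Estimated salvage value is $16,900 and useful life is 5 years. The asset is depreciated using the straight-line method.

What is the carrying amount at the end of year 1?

Depreciable base = $68,865 − $16,900 = $51,965.
Annual expense = $51,965 / 5 = $10,393.
End of year 1: book value $58,472.

$58,472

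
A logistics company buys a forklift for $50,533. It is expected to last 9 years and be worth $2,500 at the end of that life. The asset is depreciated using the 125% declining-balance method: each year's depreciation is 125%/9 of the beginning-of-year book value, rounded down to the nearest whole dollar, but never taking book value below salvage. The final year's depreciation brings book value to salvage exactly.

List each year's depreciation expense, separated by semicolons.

Depreciable base = $50,533 − $2,500 = $48,033.
Year 1: ⌊$50,533 × 125%/9⌋ = $7,018. Book value $43,515.
Year 2: ⌊$43,515 × 125%/9⌋ = $6,043. Book value $37,472.
Year 3: ⌊$37,472 × 125%/9⌋ = $5,204. Book value $32,268.
Year 4: ⌊$32,268 × 125%/9⌋ = $4,481. Book value $27,787.
Year 5: ⌊$27,787 × 125%/9⌋ = $3,859. Book value $23,928.
Year 6: ⌊$23,928 × 125%/9⌋ = $3,323. Book value $20,605.
Year 7: ⌊$20,605 × 125%/9⌋ = $2,861. Book value $17,744.
Year 8: ⌊$17,744 × 125%/9⌋ = $2,464. Book value $15,280.
Year 9 (final): $15,280 − $2,500 = $12,780. Book value $2,500.

$7,018; $6,043; $5,204; $4,481; $3,859; $3,323; $2,861; $2,464; $12,780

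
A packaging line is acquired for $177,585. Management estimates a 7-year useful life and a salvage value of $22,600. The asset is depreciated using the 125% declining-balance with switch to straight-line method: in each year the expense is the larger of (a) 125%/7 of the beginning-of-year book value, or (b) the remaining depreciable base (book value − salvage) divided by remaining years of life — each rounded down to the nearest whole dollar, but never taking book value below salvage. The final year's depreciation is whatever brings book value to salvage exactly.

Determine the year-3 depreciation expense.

Depreciable base = $177,585 − $22,600 = $154,985.
Year 1: DB = ⌊$177,585 × 125%/7⌋ = $31,711; SL = ⌊$154,985/7⌋ = $22,140 → take DB $31,711. Book value $145,874.
Year 2: DB = ⌊$145,874 × 125%/7⌋ = $26,048; SL = ⌊$123,274/6⌋ = $20,545 → take DB $26,048. Book value $119,826.
Year 3: DB = ⌊$119,826 × 125%/7⌋ = $21,397; SL = ⌊$97,226/5⌋ = $19,445 → take DB $21,397. Book value $98,429.

$21,397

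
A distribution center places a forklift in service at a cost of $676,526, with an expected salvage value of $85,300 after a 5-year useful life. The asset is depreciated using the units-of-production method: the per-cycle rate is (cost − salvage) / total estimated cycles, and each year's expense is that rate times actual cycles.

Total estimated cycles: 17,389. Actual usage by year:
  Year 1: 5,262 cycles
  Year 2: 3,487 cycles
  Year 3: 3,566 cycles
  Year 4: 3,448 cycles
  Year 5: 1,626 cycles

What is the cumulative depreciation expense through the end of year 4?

$535,942

Depreciable base = $676,526 − $85,300 = $591,226.
Rate = $591,226 / 17,389 cycles = $34 per cycle.
Year 1: 5,262 × $34 = $178,908. Book value $497,618.
Year 2: 3,487 × $34 = $118,558. Book value $379,060.
Year 3: 3,566 × $34 = $121,244. Book value $257,816.
Year 4: 3,448 × $34 = $117,232. Book value $140,584.
Accumulated through year 4 = $676,526 − $140,584 = $535,942.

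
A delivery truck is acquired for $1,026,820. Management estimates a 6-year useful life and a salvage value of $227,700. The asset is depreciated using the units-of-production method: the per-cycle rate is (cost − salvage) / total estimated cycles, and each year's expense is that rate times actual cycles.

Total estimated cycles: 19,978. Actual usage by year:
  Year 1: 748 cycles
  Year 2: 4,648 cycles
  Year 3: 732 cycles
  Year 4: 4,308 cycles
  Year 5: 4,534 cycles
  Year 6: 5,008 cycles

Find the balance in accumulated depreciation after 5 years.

Depreciable base = $1,026,820 − $227,700 = $799,120.
Rate = $799,120 / 19,978 cycles = $40 per cycle.
Year 1: 748 × $40 = $29,920. Book value $996,900.
Year 2: 4,648 × $40 = $185,920. Book value $810,980.
Year 3: 732 × $40 = $29,280. Book value $781,700.
Year 4: 4,308 × $40 = $172,320. Book value $609,380.
Year 5: 4,534 × $40 = $181,360. Book value $428,020.
Accumulated through year 5 = $1,026,820 − $428,020 = $598,800.

$598,800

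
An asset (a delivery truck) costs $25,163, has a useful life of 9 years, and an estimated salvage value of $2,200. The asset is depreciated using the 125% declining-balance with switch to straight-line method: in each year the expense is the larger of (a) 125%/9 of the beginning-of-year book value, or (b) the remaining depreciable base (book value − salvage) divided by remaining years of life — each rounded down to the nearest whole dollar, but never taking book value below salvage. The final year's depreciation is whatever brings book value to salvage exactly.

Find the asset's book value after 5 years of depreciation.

Depreciable base = $25,163 − $2,200 = $22,963.
Year 1: DB = ⌊$25,163 × 125%/9⌋ = $3,494; SL = ⌊$22,963/9⌋ = $2,551 → take DB $3,494. Book value $21,669.
Year 2: DB = ⌊$21,669 × 125%/9⌋ = $3,009; SL = ⌊$19,469/8⌋ = $2,433 → take DB $3,009. Book value $18,660.
Year 3: DB = ⌊$18,660 × 125%/9⌋ = $2,591; SL = ⌊$16,460/7⌋ = $2,351 → take DB $2,591. Book value $16,069.
Year 4: DB = ⌊$16,069 × 125%/9⌋ = $2,231; SL = ⌊$13,869/6⌋ = $2,311 → take SL $2,311. Book value $13,758.
Year 5: DB = ⌊$13,758 × 125%/9⌋ = $1,910; SL = ⌊$11,558/5⌋ = $2,311 → take SL $2,311. Book value $11,447.

$11,447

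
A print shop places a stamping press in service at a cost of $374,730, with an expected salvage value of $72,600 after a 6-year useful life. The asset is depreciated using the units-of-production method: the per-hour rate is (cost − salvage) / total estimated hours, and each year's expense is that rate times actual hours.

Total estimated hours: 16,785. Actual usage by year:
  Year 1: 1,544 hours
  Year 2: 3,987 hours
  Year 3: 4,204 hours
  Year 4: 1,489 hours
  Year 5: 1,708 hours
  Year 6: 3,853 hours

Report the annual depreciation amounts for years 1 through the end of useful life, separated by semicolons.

Depreciable base = $374,730 − $72,600 = $302,130.
Rate = $302,130 / 16,785 hours = $18 per hour.
Year 1: 1,544 × $18 = $27,792. Book value $346,938.
Year 2: 3,987 × $18 = $71,766. Book value $275,172.
Year 3: 4,204 × $18 = $75,672. Book value $199,500.
Year 4: 1,489 × $18 = $26,802. Book value $172,698.
Year 5: 1,708 × $18 = $30,744. Book value $141,954.
Year 6: 3,853 × $18 = $69,354. Book value $72,600.

$27,792; $71,766; $75,672; $26,802; $30,744; $69,354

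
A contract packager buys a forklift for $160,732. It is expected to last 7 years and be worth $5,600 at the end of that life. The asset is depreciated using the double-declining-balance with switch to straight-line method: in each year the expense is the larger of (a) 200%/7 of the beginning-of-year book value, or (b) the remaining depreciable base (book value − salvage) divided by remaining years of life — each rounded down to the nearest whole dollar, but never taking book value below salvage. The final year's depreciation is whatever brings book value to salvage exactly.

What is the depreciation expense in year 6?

$12,080

Depreciable base = $160,732 − $5,600 = $155,132.
Year 1: DB = ⌊$160,732 × 200%/7⌋ = $45,923; SL = ⌊$155,132/7⌋ = $22,161 → take DB $45,923. Book value $114,809.
Year 2: DB = ⌊$114,809 × 200%/7⌋ = $32,802; SL = ⌊$109,209/6⌋ = $18,201 → take DB $32,802. Book value $82,007.
Year 3: DB = ⌊$82,007 × 200%/7⌋ = $23,430; SL = ⌊$76,407/5⌋ = $15,281 → take DB $23,430. Book value $58,577.
Year 4: DB = ⌊$58,577 × 200%/7⌋ = $16,736; SL = ⌊$52,977/4⌋ = $13,244 → take DB $16,736. Book value $41,841.
Year 5: DB = ⌊$41,841 × 200%/7⌋ = $11,954; SL = ⌊$36,241/3⌋ = $12,080 → take SL $12,080. Book value $29,761.
Year 6: DB = ⌊$29,761 × 200%/7⌋ = $8,503; SL = ⌊$24,161/2⌋ = $12,080 → take SL $12,080. Book value $17,681.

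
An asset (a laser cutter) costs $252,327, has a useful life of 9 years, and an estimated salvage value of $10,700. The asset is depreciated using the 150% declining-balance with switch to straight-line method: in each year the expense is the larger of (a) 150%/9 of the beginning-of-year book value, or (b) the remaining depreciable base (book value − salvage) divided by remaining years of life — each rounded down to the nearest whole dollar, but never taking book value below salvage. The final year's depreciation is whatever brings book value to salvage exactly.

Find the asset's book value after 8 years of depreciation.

Depreciable base = $252,327 − $10,700 = $241,627.
Year 1: DB = ⌊$252,327 × 150%/9⌋ = $42,054; SL = ⌊$241,627/9⌋ = $26,847 → take DB $42,054. Book value $210,273.
Year 2: DB = ⌊$210,273 × 150%/9⌋ = $35,045; SL = ⌊$199,573/8⌋ = $24,946 → take DB $35,045. Book value $175,228.
Year 3: DB = ⌊$175,228 × 150%/9⌋ = $29,204; SL = ⌊$164,528/7⌋ = $23,504 → take DB $29,204. Book value $146,024.
Year 4: DB = ⌊$146,024 × 150%/9⌋ = $24,337; SL = ⌊$135,324/6⌋ = $22,554 → take DB $24,337. Book value $121,687.
Year 5: DB = ⌊$121,687 × 150%/9⌋ = $20,281; SL = ⌊$110,987/5⌋ = $22,197 → take SL $22,197. Book value $99,490.
Year 6: DB = ⌊$99,490 × 150%/9⌋ = $16,581; SL = ⌊$88,790/4⌋ = $22,197 → take SL $22,197. Book value $77,293.
Year 7: DB = ⌊$77,293 × 150%/9⌋ = $12,882; SL = ⌊$66,593/3⌋ = $22,197 → take SL $22,197. Book value $55,096.
Year 8: DB = ⌊$55,096 × 150%/9⌋ = $9,182; SL = ⌊$44,396/2⌋ = $22,198 → take SL $22,198. Book value $32,898.

$32,898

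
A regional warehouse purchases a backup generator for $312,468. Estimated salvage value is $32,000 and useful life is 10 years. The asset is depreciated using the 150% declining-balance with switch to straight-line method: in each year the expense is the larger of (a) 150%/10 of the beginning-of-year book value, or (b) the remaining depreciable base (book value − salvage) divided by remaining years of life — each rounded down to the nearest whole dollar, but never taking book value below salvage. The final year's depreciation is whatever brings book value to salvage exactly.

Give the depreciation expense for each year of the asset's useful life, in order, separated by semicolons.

Depreciable base = $312,468 − $32,000 = $280,468.
Year 1: DB = ⌊$312,468 × 150%/10⌋ = $46,870; SL = ⌊$280,468/10⌋ = $28,046 → take DB $46,870. Book value $265,598.
Year 2: DB = ⌊$265,598 × 150%/10⌋ = $39,839; SL = ⌊$233,598/9⌋ = $25,955 → take DB $39,839. Book value $225,759.
Year 3: DB = ⌊$225,759 × 150%/10⌋ = $33,863; SL = ⌊$193,759/8⌋ = $24,219 → take DB $33,863. Book value $191,896.
Year 4: DB = ⌊$191,896 × 150%/10⌋ = $28,784; SL = ⌊$159,896/7⌋ = $22,842 → take DB $28,784. Book value $163,112.
Year 5: DB = ⌊$163,112 × 150%/10⌋ = $24,466; SL = ⌊$131,112/6⌋ = $21,852 → take DB $24,466. Book value $138,646.
Year 6: DB = ⌊$138,646 × 150%/10⌋ = $20,796; SL = ⌊$106,646/5⌋ = $21,329 → take SL $21,329. Book value $117,317.
Year 7: DB = ⌊$117,317 × 150%/10⌋ = $17,597; SL = ⌊$85,317/4⌋ = $21,329 → take SL $21,329. Book value $95,988.
Year 8: DB = ⌊$95,988 × 150%/10⌋ = $14,398; SL = ⌊$63,988/3⌋ = $21,329 → take SL $21,329. Book value $74,659.
Year 9: DB = ⌊$74,659 × 150%/10⌋ = $11,198; SL = ⌊$42,659/2⌋ = $21,329 → take SL $21,329. Book value $53,330.
Year 10 (final): $53,330 − $32,000 = $21,330. Book value $32,000.

$46,870; $39,839; $33,863; $28,784; $24,466; $21,329; $21,329; $21,329; $21,329; $21,330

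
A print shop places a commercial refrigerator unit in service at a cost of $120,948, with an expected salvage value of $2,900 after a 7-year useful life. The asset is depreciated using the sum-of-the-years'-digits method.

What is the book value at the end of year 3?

$45,060

Depreciable base = $120,948 − $2,900 = $118,048.
Sum of the years' digits = 7+6+5+4+3+2+1 = 28.
Year 1: $118,048 × 7/28 = $29,512. Book value $91,436.
Year 2: $118,048 × 6/28 = $25,296. Book value $66,140.
Year 3: $118,048 × 5/28 = $21,080. Book value $45,060.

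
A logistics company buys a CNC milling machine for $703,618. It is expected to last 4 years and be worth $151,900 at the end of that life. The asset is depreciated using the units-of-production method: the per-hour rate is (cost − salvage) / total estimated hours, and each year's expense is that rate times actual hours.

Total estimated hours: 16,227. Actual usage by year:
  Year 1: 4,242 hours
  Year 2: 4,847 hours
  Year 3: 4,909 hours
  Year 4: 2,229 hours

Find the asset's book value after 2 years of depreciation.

Depreciable base = $703,618 − $151,900 = $551,718.
Rate = $551,718 / 16,227 hours = $34 per hour.
Year 1: 4,242 × $34 = $144,228. Book value $559,390.
Year 2: 4,847 × $34 = $164,798. Book value $394,592.

$394,592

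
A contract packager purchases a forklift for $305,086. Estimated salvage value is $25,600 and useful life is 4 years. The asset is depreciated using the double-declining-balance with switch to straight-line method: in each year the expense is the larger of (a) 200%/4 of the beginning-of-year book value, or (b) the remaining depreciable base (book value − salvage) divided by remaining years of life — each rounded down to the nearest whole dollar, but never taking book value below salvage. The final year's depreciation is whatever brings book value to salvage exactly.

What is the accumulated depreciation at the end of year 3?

$266,950

Depreciable base = $305,086 − $25,600 = $279,486.
Year 1: DB = ⌊$305,086 × 200%/4⌋ = $152,543; SL = ⌊$279,486/4⌋ = $69,871 → take DB $152,543. Book value $152,543.
Year 2: DB = ⌊$152,543 × 200%/4⌋ = $76,271; SL = ⌊$126,943/3⌋ = $42,314 → take DB $76,271. Book value $76,272.
Year 3: DB = ⌊$76,272 × 200%/4⌋ = $38,136; SL = ⌊$50,672/2⌋ = $25,336 → take DB $38,136. Book value $38,136.
Accumulated through year 3 = $305,086 − $38,136 = $266,950.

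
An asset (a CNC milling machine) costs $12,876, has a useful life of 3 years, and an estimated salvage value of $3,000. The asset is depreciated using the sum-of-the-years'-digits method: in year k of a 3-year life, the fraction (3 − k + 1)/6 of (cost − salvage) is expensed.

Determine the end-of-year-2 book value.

$4,646

Depreciable base = $12,876 − $3,000 = $9,876.
Sum of the years' digits = 3+2+1 = 6.
Year 1: $9,876 × 3/6 = $4,938. Book value $7,938.
Year 2: $9,876 × 2/6 = $3,292. Book value $4,646.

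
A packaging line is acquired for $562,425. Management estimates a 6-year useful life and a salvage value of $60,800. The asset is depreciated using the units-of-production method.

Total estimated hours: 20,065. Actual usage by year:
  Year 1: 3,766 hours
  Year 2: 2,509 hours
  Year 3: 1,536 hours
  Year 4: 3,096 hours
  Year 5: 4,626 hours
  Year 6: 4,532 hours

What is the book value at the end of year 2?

$405,550

Depreciable base = $562,425 − $60,800 = $501,625.
Rate = $501,625 / 20,065 hours = $25 per hour.
Year 1: 3,766 × $25 = $94,150. Book value $468,275.
Year 2: 2,509 × $25 = $62,725. Book value $405,550.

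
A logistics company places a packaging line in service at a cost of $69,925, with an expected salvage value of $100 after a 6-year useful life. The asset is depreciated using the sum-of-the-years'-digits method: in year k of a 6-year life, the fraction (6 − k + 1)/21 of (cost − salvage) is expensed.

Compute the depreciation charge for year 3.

$13,300

Depreciable base = $69,925 − $100 = $69,825.
Sum of the years' digits = 6+5+4+3+2+1 = 21.
Year 1: $69,825 × 6/21 = $19,950. Book value $49,975.
Year 2: $69,825 × 5/21 = $16,625. Book value $33,350.
Year 3: $69,825 × 4/21 = $13,300. Book value $20,050.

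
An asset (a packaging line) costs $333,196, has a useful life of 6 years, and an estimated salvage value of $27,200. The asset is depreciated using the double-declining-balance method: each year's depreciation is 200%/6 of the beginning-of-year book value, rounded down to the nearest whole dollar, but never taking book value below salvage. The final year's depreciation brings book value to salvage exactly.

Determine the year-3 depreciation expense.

Depreciable base = $333,196 − $27,200 = $305,996.
Year 1: ⌊$333,196 × 200%/6⌋ = $111,065. Book value $222,131.
Year 2: ⌊$222,131 × 200%/6⌋ = $74,043. Book value $148,088.
Year 3: ⌊$148,088 × 200%/6⌋ = $49,362. Book value $98,726.

$49,362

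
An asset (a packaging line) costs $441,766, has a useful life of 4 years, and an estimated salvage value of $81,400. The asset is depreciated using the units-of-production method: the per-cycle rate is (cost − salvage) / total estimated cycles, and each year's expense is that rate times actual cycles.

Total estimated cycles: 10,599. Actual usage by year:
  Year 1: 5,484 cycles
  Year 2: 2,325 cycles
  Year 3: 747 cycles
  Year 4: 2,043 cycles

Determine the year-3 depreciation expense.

$25,398

Depreciable base = $441,766 − $81,400 = $360,366.
Rate = $360,366 / 10,599 cycles = $34 per cycle.
Year 1: 5,484 × $34 = $186,456. Book value $255,310.
Year 2: 2,325 × $34 = $79,050. Book value $176,260.
Year 3: 747 × $34 = $25,398. Book value $150,862.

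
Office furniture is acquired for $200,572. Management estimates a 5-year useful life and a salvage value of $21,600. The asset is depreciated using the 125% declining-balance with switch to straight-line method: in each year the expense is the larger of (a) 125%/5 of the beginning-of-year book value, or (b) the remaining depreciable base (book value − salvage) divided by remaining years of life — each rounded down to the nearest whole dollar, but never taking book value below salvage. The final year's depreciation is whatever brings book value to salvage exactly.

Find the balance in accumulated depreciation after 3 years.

$118,157

Depreciable base = $200,572 − $21,600 = $178,972.
Year 1: DB = ⌊$200,572 × 125%/5⌋ = $50,143; SL = ⌊$178,972/5⌋ = $35,794 → take DB $50,143. Book value $150,429.
Year 2: DB = ⌊$150,429 × 125%/5⌋ = $37,607; SL = ⌊$128,829/4⌋ = $32,207 → take DB $37,607. Book value $112,822.
Year 3: DB = ⌊$112,822 × 125%/5⌋ = $28,205; SL = ⌊$91,222/3⌋ = $30,407 → take SL $30,407. Book value $82,415.
Accumulated through year 3 = $200,572 − $82,415 = $118,157.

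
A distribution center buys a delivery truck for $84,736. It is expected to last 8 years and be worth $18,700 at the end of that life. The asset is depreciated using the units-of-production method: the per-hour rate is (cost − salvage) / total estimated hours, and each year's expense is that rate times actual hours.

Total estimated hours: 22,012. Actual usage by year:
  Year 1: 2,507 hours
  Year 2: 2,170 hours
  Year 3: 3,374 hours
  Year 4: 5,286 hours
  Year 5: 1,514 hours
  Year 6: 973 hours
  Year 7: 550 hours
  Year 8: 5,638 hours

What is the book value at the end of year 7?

Depreciable base = $84,736 − $18,700 = $66,036.
Rate = $66,036 / 22,012 hours = $3 per hour.
Year 1: 2,507 × $3 = $7,521. Book value $77,215.
Year 2: 2,170 × $3 = $6,510. Book value $70,705.
Year 3: 3,374 × $3 = $10,122. Book value $60,583.
Year 4: 5,286 × $3 = $15,858. Book value $44,725.
Year 5: 1,514 × $3 = $4,542. Book value $40,183.
Year 6: 973 × $3 = $2,919. Book value $37,264.
Year 7: 550 × $3 = $1,650. Book value $35,614.

$35,614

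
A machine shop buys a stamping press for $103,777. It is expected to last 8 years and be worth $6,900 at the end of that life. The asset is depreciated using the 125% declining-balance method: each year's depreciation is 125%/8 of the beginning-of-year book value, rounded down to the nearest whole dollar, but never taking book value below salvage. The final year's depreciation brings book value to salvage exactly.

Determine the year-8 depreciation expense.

$24,696

Depreciable base = $103,777 − $6,900 = $96,877.
Year 1: ⌊$103,777 × 125%/8⌋ = $16,215. Book value $87,562.
Year 2: ⌊$87,562 × 125%/8⌋ = $13,681. Book value $73,881.
Year 3: ⌊$73,881 × 125%/8⌋ = $11,543. Book value $62,338.
Year 4: ⌊$62,338 × 125%/8⌋ = $9,740. Book value $52,598.
Year 5: ⌊$52,598 × 125%/8⌋ = $8,218. Book value $44,380.
Year 6: ⌊$44,380 × 125%/8⌋ = $6,934. Book value $37,446.
Year 7: ⌊$37,446 × 125%/8⌋ = $5,850. Book value $31,596.
Year 8 (final): $31,596 − $6,900 = $24,696. Book value $6,900.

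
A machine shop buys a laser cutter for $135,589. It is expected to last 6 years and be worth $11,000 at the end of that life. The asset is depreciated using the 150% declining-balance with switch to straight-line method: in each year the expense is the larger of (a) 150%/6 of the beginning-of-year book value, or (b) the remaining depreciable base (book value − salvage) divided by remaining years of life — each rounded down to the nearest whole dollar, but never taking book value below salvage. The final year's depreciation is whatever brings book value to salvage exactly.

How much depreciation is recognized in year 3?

Depreciable base = $135,589 − $11,000 = $124,589.
Year 1: DB = ⌊$135,589 × 150%/6⌋ = $33,897; SL = ⌊$124,589/6⌋ = $20,764 → take DB $33,897. Book value $101,692.
Year 2: DB = ⌊$101,692 × 150%/6⌋ = $25,423; SL = ⌊$90,692/5⌋ = $18,138 → take DB $25,423. Book value $76,269.
Year 3: DB = ⌊$76,269 × 150%/6⌋ = $19,067; SL = ⌊$65,269/4⌋ = $16,317 → take DB $19,067. Book value $57,202.

$19,067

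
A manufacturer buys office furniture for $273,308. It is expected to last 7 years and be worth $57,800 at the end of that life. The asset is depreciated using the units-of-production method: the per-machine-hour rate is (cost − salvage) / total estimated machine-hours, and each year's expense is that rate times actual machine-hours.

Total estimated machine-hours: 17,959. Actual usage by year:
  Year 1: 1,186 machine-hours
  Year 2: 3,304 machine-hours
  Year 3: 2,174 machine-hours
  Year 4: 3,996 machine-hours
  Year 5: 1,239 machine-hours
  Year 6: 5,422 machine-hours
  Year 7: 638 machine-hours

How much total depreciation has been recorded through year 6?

Depreciable base = $273,308 − $57,800 = $215,508.
Rate = $215,508 / 17,959 machine-hours = $12 per machine-hour.
Year 1: 1,186 × $12 = $14,232. Book value $259,076.
Year 2: 3,304 × $12 = $39,648. Book value $219,428.
Year 3: 2,174 × $12 = $26,088. Book value $193,340.
Year 4: 3,996 × $12 = $47,952. Book value $145,388.
Year 5: 1,239 × $12 = $14,868. Book value $130,520.
Year 6: 5,422 × $12 = $65,064. Book value $65,456.
Accumulated through year 6 = $273,308 − $65,456 = $207,852.

$207,852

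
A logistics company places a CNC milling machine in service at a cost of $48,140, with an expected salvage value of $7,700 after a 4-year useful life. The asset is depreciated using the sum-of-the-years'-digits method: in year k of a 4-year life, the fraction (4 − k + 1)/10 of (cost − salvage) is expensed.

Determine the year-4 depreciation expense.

Depreciable base = $48,140 − $7,700 = $40,440.
Sum of the years' digits = 4+3+2+1 = 10.
Year 1: $40,440 × 4/10 = $16,176. Book value $31,964.
Year 2: $40,440 × 3/10 = $12,132. Book value $19,832.
Year 3: $40,440 × 2/10 = $8,088. Book value $11,744.
Year 4: $40,440 × 1/10 = $4,044. Book value $7,700.

$4,044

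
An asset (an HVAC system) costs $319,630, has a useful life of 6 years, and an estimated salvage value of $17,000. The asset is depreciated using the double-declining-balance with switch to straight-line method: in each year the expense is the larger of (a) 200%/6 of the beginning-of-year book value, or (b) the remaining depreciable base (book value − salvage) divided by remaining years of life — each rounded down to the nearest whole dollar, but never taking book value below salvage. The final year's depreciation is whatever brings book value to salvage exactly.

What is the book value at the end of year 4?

Depreciable base = $319,630 − $17,000 = $302,630.
Year 1: DB = ⌊$319,630 × 200%/6⌋ = $106,543; SL = ⌊$302,630/6⌋ = $50,438 → take DB $106,543. Book value $213,087.
Year 2: DB = ⌊$213,087 × 200%/6⌋ = $71,029; SL = ⌊$196,087/5⌋ = $39,217 → take DB $71,029. Book value $142,058.
Year 3: DB = ⌊$142,058 × 200%/6⌋ = $47,352; SL = ⌊$125,058/4⌋ = $31,264 → take DB $47,352. Book value $94,706.
Year 4: DB = ⌊$94,706 × 200%/6⌋ = $31,568; SL = ⌊$77,706/3⌋ = $25,902 → take DB $31,568. Book value $63,138.

$63,138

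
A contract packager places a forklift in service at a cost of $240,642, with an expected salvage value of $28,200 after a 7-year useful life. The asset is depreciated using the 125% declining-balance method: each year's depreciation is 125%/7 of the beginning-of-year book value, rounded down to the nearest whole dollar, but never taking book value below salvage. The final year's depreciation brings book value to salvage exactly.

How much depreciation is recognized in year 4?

$23,817

Depreciable base = $240,642 − $28,200 = $212,442.
Year 1: ⌊$240,642 × 125%/7⌋ = $42,971. Book value $197,671.
Year 2: ⌊$197,671 × 125%/7⌋ = $35,298. Book value $162,373.
Year 3: ⌊$162,373 × 125%/7⌋ = $28,995. Book value $133,378.
Year 4: ⌊$133,378 × 125%/7⌋ = $23,817. Book value $109,561.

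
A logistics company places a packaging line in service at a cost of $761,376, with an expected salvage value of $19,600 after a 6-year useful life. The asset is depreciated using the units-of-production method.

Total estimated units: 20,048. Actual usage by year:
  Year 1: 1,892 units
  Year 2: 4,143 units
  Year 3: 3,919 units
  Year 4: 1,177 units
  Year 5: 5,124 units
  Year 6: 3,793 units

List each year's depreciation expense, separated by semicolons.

Depreciable base = $761,376 − $19,600 = $741,776.
Rate = $741,776 / 20,048 units = $37 per unit.
Year 1: 1,892 × $37 = $70,004. Book value $691,372.
Year 2: 4,143 × $37 = $153,291. Book value $538,081.
Year 3: 3,919 × $37 = $145,003. Book value $393,078.
Year 4: 1,177 × $37 = $43,549. Book value $349,529.
Year 5: 5,124 × $37 = $189,588. Book value $159,941.
Year 6: 3,793 × $37 = $140,341. Book value $19,600.

$70,004; $153,291; $145,003; $43,549; $189,588; $140,341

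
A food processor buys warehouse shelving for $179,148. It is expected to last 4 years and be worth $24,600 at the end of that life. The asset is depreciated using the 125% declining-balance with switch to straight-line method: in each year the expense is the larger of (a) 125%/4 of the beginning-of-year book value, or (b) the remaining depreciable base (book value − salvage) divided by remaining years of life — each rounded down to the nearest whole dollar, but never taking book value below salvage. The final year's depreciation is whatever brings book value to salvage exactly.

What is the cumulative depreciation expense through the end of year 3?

$124,510

Depreciable base = $179,148 − $24,600 = $154,548.
Year 1: DB = ⌊$179,148 × 125%/4⌋ = $55,983; SL = ⌊$154,548/4⌋ = $38,637 → take DB $55,983. Book value $123,165.
Year 2: DB = ⌊$123,165 × 125%/4⌋ = $38,489; SL = ⌊$98,565/3⌋ = $32,855 → take DB $38,489. Book value $84,676.
Year 3: DB = ⌊$84,676 × 125%/4⌋ = $26,461; SL = ⌊$60,076/2⌋ = $30,038 → take SL $30,038. Book value $54,638.
Accumulated through year 3 = $179,148 − $54,638 = $124,510.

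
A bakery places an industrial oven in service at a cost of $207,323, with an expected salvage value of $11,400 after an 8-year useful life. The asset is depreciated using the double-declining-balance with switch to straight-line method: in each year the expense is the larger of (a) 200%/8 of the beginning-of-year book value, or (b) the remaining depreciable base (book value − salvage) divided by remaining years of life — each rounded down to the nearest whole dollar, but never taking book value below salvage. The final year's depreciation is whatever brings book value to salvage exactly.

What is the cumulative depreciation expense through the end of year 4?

Depreciable base = $207,323 − $11,400 = $195,923.
Year 1: DB = ⌊$207,323 × 200%/8⌋ = $51,830; SL = ⌊$195,923/8⌋ = $24,490 → take DB $51,830. Book value $155,493.
Year 2: DB = ⌊$155,493 × 200%/8⌋ = $38,873; SL = ⌊$144,093/7⌋ = $20,584 → take DB $38,873. Book value $116,620.
Year 3: DB = ⌊$116,620 × 200%/8⌋ = $29,155; SL = ⌊$105,220/6⌋ = $17,536 → take DB $29,155. Book value $87,465.
Year 4: DB = ⌊$87,465 × 200%/8⌋ = $21,866; SL = ⌊$76,065/5⌋ = $15,213 → take DB $21,866. Book value $65,599.
Accumulated through year 4 = $207,323 − $65,599 = $141,724.

$141,724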